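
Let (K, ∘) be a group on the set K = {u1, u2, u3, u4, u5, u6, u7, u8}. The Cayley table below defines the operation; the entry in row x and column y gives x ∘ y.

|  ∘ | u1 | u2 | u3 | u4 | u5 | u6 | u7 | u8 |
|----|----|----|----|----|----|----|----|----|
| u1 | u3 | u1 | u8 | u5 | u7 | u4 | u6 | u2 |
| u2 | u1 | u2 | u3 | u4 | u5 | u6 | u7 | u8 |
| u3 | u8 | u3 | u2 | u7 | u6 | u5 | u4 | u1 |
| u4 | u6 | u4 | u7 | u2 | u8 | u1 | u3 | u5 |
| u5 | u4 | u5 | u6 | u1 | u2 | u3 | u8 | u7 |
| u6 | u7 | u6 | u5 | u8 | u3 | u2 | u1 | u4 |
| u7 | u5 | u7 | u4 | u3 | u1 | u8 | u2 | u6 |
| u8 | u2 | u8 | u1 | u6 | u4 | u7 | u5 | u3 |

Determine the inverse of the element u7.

First locate the identity: row u2 matches the header, so u2 is the identity.
Scan row u7 for u2: u7 ∘ u7 = u2. Hence u7^(-1) = u7.

u7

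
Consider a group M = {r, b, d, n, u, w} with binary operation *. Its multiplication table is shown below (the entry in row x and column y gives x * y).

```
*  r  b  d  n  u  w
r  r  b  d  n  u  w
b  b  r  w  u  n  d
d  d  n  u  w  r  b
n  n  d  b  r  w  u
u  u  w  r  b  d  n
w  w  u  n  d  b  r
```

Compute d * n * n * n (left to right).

w

d * n = w
w * n = d
d * n = w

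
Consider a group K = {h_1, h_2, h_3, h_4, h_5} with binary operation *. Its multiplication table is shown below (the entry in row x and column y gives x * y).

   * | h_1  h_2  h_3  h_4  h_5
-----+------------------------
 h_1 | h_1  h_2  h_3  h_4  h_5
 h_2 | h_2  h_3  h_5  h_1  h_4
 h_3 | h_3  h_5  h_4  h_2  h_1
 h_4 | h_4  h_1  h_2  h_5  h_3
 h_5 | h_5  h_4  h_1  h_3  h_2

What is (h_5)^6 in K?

h_5

h_5^1 = h_5
h_5^2 = h_5 * h_5 = h_2
h_5^3 = h_2 * h_5 = h_4
h_5^4 = h_4 * h_5 = h_3
h_5^5 = h_3 * h_5 = h_1
h_5^6 = h_1 * h_5 = h_5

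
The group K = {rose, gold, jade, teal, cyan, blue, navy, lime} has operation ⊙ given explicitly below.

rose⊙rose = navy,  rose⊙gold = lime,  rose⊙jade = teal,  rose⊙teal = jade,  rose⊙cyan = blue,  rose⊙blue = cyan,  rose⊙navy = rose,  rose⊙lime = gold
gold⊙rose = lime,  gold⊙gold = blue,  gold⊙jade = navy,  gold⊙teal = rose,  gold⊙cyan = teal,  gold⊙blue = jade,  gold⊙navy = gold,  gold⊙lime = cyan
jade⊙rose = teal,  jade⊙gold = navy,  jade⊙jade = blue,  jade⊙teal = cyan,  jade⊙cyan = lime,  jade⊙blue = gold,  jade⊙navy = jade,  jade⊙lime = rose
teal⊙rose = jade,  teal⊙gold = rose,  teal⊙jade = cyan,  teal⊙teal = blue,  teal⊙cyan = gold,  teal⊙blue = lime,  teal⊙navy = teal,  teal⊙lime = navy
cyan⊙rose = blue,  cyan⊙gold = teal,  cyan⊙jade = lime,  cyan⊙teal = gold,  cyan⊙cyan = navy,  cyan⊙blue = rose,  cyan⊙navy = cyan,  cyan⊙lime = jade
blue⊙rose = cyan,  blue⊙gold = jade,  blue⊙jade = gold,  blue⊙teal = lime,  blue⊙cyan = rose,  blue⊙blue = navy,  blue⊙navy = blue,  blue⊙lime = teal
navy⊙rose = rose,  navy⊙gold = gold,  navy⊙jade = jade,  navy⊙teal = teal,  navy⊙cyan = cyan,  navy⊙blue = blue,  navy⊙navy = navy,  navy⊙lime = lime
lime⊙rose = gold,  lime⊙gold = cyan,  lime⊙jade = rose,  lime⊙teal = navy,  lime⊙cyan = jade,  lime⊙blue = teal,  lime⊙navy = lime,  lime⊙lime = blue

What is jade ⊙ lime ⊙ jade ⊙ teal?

blue

jade ⊙ lime = rose
rose ⊙ jade = teal
teal ⊙ teal = blue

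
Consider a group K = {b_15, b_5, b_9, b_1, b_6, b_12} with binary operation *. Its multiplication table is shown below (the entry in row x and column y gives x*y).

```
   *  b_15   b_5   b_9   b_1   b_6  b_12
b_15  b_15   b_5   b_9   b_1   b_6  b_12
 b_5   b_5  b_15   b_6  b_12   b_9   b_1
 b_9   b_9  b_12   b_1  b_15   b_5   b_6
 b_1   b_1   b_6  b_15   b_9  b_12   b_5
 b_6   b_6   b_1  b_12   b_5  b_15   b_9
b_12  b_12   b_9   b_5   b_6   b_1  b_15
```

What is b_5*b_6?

b_9

Read row b_5, column b_6: b_5*b_6 = b_9.
(Structurally, K here is isomorphic to the symmetric group S_3.)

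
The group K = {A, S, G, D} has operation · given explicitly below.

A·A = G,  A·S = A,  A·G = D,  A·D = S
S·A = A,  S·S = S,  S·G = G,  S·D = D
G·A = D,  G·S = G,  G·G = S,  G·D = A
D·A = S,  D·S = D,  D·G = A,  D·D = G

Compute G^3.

G^1 = G
G^2 = G·G = S
G^3 = S·G = G

G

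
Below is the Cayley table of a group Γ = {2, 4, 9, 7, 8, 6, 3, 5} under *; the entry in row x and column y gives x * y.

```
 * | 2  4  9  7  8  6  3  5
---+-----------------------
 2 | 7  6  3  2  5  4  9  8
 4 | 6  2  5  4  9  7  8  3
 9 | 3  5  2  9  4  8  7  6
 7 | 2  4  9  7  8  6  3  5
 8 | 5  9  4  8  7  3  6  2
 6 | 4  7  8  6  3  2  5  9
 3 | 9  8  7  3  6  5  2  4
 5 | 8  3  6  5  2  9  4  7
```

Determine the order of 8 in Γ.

The identity element is 7 (its row matches the header).
8^1 = 8
8^2 = 8 * 8 = 7
The first power of 8 equal to the identity is 8^2, so ord(8) = 2.

2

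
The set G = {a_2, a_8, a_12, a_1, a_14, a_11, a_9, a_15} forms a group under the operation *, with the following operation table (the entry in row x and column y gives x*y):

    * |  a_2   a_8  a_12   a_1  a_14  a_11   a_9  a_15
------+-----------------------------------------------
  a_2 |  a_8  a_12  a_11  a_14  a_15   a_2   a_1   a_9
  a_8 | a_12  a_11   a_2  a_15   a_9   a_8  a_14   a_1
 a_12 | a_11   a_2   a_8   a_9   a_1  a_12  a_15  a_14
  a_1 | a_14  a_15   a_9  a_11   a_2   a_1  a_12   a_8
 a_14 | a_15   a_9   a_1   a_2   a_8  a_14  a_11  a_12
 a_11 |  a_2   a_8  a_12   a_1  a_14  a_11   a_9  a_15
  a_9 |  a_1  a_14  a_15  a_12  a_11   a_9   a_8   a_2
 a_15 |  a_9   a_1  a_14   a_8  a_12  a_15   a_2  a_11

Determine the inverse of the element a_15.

a_15

First locate the identity: row a_11 matches the header, so a_11 is the identity.
Scan row a_15 for a_11: a_15*a_15 = a_11. Hence a_15^(-1) = a_15.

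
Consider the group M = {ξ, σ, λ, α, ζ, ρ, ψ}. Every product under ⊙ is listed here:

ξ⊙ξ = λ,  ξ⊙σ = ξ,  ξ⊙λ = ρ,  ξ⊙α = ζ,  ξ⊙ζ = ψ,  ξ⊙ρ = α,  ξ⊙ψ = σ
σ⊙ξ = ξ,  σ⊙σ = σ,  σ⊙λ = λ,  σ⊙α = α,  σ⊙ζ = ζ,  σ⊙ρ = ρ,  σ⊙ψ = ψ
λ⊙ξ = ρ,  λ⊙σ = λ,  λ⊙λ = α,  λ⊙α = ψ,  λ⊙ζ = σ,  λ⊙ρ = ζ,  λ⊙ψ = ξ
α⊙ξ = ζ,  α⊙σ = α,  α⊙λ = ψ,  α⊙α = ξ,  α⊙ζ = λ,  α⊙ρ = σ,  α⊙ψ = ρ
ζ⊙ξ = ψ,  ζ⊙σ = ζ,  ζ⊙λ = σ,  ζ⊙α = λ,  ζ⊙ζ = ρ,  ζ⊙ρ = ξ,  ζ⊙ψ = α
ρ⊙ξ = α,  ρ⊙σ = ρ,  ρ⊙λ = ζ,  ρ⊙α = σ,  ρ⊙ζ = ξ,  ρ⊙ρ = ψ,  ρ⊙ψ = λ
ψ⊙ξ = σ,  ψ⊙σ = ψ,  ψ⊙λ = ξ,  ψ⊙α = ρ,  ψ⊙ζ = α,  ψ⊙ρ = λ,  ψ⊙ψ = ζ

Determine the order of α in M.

7

The identity element is σ (its row matches the header).
α^1 = α
α^2 = α ⊙ α = ξ
α^3 = ξ ⊙ α = ζ
α^4 = ζ ⊙ α = λ
α^5 = λ ⊙ α = ψ
α^6 = ψ ⊙ α = ρ
α^7 = ρ ⊙ α = σ
The first power of α equal to the identity is α^7, so ord(α) = 7.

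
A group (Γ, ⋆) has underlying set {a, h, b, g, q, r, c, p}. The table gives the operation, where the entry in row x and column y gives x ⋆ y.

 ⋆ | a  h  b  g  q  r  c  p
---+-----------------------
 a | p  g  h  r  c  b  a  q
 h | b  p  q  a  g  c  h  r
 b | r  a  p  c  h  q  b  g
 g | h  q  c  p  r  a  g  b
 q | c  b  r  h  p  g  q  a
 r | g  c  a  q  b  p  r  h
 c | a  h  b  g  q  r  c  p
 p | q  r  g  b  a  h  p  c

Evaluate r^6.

p

r^1 = r
r^2 = r ⋆ r = p
r^3 = p ⋆ r = h
r^4 = h ⋆ r = c
r^5 = c ⋆ r = r
r^6 = r ⋆ r = p
(Structurally, Γ here is isomorphic to the quaternion group Q_8.)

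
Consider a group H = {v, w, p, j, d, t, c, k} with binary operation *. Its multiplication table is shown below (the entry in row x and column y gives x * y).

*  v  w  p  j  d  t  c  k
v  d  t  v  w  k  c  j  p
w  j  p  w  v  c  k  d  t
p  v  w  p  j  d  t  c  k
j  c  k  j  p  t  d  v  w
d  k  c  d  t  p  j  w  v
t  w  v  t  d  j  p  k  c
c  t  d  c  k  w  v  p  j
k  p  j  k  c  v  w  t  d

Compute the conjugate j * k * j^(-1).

v

The identity is p. In row j, the entry p sits in column j, so j^(-1) = j.
j * k = w
w * j = v
(Structurally, H here is isomorphic to the dihedral group D_4.)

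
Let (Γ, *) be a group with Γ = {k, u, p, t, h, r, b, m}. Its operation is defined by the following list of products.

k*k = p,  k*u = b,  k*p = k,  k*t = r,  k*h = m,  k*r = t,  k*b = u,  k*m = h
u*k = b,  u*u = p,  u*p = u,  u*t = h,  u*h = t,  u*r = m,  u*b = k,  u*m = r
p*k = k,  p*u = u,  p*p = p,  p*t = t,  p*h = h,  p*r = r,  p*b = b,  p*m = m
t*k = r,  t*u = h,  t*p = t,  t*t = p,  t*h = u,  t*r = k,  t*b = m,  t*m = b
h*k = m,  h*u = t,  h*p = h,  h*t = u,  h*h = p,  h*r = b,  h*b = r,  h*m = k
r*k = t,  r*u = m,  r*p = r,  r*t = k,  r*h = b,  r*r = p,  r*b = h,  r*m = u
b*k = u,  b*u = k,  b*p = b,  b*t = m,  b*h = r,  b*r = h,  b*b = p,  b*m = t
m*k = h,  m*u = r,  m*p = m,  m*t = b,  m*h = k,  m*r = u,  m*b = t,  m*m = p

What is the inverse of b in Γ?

b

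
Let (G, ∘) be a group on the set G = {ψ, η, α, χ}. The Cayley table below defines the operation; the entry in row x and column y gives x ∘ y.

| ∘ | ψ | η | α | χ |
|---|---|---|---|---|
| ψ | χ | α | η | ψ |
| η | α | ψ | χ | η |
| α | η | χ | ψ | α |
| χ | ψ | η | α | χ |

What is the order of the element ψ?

The identity element is χ (its row matches the header).
ψ^1 = ψ
ψ^2 = ψ ∘ ψ = χ
The first power of ψ equal to the identity is ψ^2, so ord(ψ) = 2.
(Structurally, G here is isomorphic to the cyclic group Z_4.)

2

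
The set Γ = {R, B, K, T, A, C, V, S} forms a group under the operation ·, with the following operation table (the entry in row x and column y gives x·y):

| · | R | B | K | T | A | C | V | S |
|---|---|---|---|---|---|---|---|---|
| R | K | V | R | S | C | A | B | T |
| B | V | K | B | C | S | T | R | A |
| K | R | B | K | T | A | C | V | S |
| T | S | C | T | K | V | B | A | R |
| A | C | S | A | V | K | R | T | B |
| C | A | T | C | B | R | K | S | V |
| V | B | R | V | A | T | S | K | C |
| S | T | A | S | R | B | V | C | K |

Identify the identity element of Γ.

K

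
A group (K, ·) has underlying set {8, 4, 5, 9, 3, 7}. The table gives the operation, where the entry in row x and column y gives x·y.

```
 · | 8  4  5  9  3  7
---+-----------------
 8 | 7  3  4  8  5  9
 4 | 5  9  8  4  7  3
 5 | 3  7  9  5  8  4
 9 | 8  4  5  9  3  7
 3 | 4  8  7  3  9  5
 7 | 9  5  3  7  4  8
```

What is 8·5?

Read row 8, column 5: 8·5 = 4.
(Structurally, K here is isomorphic to the symmetric group S_3.)

4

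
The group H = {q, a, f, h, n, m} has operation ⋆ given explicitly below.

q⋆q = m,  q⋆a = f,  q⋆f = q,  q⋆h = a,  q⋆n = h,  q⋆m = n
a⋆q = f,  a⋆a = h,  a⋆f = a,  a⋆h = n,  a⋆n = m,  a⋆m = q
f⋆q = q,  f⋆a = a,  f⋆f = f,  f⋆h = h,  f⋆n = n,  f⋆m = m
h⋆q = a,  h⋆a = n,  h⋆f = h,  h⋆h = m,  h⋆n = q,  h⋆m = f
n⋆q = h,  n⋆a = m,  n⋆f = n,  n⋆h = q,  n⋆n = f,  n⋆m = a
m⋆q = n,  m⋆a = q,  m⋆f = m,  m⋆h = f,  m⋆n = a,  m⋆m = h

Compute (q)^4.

q^1 = q
q^2 = q ⋆ q = m
q^3 = m ⋆ q = n
q^4 = n ⋆ q = h

h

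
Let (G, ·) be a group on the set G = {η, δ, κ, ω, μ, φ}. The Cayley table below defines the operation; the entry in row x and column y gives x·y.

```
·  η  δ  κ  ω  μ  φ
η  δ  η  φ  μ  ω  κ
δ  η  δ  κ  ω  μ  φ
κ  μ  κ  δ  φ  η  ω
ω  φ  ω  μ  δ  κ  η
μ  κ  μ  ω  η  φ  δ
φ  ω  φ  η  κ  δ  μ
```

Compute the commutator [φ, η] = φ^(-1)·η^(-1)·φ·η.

φ

Identity is δ; from the table φ^(-1) = μ and η^(-1) = η.
μ·η = κ
κ·φ = ω
ω·η = φ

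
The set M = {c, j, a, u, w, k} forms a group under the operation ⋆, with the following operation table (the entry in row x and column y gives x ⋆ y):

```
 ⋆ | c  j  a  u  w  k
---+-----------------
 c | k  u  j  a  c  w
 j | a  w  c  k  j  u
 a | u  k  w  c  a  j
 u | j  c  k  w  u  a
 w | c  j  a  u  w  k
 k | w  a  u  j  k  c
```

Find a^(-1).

First locate the identity: row w matches the header, so w is the identity.
Scan row a for w: a ⋆ a = w. Hence a^(-1) = a.
(Structurally, M here is isomorphic to the symmetric group S_3.)

a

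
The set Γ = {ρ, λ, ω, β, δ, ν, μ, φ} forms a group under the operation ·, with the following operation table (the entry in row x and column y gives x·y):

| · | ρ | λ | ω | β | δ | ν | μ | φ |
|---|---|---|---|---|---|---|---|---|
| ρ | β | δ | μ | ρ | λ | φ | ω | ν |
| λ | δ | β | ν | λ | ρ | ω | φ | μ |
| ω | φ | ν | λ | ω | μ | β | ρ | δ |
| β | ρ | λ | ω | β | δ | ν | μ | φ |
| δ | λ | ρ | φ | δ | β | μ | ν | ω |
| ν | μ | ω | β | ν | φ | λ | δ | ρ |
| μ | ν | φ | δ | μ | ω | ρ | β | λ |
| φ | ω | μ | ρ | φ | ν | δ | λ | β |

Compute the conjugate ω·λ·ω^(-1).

λ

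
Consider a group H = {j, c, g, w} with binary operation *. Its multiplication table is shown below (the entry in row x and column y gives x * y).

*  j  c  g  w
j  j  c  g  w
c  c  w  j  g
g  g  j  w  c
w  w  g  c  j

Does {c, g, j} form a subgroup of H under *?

No

g * g = w, which is not in {c, g, j}.
The subset is not closed under *, so it is not a subgroup.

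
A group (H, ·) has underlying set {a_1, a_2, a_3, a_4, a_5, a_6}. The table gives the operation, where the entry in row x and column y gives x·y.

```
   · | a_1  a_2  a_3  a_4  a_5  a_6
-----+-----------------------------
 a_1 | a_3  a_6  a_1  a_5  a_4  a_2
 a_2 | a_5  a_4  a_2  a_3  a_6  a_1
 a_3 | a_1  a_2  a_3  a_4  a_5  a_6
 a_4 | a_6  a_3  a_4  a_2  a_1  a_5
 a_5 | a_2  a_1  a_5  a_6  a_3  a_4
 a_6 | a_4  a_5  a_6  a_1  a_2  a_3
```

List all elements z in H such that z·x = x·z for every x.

An element z is central iff its row equals its column in the table.
For a_4: a_4·a_1 = a_6 ≠ a_5 = a_1·a_4, so a_4 ∉ Z.
Checking each element this way leaves Z(H) = {a_3}.

{a_3}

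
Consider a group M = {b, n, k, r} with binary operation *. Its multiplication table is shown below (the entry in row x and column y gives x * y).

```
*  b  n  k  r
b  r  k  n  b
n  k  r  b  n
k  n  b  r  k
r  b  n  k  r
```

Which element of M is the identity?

The identity e satisfies e * x = x for all x, so its row in the table reproduces the column headers.
Row r reads: b, n, k, r — exactly the header order. So r is the identity.

r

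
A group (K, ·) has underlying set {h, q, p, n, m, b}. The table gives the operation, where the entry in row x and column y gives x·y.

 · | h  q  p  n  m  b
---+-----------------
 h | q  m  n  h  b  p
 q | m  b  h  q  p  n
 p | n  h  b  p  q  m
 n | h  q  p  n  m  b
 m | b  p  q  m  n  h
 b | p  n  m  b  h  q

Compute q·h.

Read row q, column h: q·h = m.

m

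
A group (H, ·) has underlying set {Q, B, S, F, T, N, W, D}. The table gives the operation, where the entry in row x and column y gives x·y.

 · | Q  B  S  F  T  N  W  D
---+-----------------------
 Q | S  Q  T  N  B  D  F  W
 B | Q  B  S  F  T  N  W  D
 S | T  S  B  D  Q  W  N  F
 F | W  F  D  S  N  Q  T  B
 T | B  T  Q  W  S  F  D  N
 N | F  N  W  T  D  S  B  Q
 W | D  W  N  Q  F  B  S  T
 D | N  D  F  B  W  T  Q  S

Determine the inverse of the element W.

N

First locate the identity: row B matches the header, so B is the identity.
Scan row W for B: W·N = B. Hence W^(-1) = N.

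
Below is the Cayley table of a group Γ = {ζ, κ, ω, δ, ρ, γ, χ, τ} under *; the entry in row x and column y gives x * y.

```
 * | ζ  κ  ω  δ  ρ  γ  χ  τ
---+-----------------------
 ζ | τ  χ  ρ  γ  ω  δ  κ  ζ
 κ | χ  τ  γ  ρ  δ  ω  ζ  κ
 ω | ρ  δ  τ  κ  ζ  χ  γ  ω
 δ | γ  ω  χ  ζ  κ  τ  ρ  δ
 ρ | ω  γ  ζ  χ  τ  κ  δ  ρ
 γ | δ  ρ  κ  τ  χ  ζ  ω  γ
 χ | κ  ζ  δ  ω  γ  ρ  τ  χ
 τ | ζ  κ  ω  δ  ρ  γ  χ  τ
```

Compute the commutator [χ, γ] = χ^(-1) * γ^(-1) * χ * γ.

Identity is τ; from the table χ^(-1) = χ and γ^(-1) = δ.
χ * δ = ω
ω * χ = γ
γ * γ = ζ

ζ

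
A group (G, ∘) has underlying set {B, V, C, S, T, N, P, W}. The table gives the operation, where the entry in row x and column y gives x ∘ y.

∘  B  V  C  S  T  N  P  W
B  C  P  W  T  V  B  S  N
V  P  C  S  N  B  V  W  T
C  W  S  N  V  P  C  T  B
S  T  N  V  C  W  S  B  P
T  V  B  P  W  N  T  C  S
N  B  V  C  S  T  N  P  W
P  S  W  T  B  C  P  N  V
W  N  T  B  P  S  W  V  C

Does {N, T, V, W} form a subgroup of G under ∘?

W ∘ W = C, which is not in {N, T, V, W}.
The subset is not closed under ∘, so it is not a subgroup.
(Structurally, G here is isomorphic to Z_2 x Z_4.)

No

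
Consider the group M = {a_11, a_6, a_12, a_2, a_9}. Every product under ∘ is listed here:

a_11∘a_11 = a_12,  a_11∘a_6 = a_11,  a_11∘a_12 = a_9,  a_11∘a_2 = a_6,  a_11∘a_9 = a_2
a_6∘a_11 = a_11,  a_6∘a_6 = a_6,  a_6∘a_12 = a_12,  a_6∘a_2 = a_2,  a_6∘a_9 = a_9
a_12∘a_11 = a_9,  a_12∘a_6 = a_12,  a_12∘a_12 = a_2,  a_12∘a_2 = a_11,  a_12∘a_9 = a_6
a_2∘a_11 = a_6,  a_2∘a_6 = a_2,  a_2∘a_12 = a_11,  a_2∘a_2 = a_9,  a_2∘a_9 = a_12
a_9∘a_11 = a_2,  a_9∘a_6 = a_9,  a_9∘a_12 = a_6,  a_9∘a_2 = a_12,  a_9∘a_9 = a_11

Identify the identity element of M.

a_6

The identity e satisfies e ∘ x = x for all x, so its row in the table reproduces the column headers.
Row a_6 reads: a_11, a_6, a_12, a_2, a_9 — exactly the header order. So a_6 is the identity.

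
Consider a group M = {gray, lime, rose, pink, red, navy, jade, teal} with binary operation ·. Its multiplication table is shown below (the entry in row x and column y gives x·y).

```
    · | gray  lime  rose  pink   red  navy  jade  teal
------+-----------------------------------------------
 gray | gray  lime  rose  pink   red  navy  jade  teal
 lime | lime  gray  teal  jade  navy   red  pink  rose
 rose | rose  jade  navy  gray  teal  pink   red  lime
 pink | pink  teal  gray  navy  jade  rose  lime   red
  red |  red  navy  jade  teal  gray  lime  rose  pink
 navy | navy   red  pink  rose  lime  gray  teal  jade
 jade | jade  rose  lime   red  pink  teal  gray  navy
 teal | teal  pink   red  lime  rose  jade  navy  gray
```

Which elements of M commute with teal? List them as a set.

{gray, jade, navy, teal}

Compare row teal with column teal entry by entry.
navy·teal = jade = teal·navy, so navy commutes with teal.
pink·teal = red but teal·pink = lime, so pink does not.
Collecting the elements that commute with teal: C(teal) = {gray, jade, navy, teal}.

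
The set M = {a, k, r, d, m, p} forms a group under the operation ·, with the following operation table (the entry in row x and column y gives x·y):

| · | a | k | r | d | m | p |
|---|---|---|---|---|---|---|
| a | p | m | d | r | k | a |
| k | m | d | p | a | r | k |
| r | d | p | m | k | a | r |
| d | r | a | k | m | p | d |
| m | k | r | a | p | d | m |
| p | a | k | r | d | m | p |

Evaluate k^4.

m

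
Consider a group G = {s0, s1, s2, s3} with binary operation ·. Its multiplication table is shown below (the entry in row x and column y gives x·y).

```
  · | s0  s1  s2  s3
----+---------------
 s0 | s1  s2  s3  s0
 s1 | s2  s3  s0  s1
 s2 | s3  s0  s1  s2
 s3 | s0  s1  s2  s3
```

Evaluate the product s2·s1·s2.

s3

s2·s1 = s0
s0·s2 = s3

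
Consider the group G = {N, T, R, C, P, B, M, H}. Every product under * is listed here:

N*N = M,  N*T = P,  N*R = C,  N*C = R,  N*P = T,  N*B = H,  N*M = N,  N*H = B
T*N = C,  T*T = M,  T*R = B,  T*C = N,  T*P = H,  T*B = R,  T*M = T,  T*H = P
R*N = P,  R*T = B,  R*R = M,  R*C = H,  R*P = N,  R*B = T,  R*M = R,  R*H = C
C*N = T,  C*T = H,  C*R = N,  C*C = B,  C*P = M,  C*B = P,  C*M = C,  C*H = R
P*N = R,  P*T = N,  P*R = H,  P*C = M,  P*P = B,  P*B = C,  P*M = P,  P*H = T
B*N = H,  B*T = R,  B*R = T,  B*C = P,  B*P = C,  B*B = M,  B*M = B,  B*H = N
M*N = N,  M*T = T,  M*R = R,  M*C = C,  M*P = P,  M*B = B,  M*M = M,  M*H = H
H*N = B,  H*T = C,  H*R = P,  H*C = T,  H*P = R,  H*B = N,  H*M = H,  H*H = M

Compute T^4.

M

T^1 = T
T^2 = T*T = M
T^3 = M*T = T
T^4 = T*T = M
(Structurally, G here is isomorphic to the dihedral group D_4.)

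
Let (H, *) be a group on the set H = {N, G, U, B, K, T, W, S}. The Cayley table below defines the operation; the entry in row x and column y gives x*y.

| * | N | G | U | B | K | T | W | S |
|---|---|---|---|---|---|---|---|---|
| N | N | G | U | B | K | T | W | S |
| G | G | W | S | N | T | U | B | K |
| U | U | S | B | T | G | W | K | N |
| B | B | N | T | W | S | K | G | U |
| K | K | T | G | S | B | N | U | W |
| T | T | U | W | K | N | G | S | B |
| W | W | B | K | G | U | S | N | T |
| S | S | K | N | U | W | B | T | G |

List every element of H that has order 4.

{B, G}

Identity is N. Compute the order of each non-identity element by repeated multiplication:
  G: G → W → B → N  (order 4)
  U: U → B → T → W → K → G → S → N  (order 8)
  B: B → W → G → N  (order 4)
  K: K → B → S → W → U → G → T → N  (order 8)
  T: T → G → U → W → S → B → K → N  (order 8)
  W: W → N  (order 2)
  S: S → G → K → W → T → B → U → N  (order 8)
Elements of order 4: {B, G}.
(Structurally, H here is isomorphic to the cyclic group Z_8.)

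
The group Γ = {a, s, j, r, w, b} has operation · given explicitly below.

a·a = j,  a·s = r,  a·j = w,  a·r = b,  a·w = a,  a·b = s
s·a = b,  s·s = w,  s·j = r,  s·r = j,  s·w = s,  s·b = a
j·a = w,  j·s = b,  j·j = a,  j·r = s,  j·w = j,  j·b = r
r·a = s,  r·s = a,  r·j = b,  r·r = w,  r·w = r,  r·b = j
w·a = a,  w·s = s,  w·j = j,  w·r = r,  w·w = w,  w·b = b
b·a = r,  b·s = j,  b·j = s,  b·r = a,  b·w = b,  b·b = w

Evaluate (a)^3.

w

a^1 = a
a^2 = a·a = j
a^3 = j·a = w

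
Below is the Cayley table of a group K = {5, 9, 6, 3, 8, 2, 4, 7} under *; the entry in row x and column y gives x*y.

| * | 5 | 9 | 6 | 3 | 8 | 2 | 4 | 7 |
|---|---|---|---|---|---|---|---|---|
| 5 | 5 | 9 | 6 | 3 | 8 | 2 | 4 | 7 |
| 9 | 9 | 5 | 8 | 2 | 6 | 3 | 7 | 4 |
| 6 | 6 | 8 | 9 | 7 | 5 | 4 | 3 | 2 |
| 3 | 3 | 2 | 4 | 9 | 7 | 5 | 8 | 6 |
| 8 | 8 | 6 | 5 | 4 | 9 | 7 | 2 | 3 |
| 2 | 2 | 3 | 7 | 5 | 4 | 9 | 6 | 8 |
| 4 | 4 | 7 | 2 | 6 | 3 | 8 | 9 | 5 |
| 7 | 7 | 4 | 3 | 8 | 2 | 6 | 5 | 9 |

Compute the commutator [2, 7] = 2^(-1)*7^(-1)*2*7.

Identity is 5; from the table 2^(-1) = 3 and 7^(-1) = 4.
3*4 = 8
8*2 = 7
7*7 = 9

9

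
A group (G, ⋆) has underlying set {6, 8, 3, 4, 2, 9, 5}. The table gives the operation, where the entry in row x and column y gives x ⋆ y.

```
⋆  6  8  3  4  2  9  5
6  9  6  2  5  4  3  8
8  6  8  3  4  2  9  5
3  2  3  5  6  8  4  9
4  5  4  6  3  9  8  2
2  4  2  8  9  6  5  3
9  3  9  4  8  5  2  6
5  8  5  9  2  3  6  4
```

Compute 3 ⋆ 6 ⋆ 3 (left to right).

8

3 ⋆ 6 = 2
2 ⋆ 3 = 8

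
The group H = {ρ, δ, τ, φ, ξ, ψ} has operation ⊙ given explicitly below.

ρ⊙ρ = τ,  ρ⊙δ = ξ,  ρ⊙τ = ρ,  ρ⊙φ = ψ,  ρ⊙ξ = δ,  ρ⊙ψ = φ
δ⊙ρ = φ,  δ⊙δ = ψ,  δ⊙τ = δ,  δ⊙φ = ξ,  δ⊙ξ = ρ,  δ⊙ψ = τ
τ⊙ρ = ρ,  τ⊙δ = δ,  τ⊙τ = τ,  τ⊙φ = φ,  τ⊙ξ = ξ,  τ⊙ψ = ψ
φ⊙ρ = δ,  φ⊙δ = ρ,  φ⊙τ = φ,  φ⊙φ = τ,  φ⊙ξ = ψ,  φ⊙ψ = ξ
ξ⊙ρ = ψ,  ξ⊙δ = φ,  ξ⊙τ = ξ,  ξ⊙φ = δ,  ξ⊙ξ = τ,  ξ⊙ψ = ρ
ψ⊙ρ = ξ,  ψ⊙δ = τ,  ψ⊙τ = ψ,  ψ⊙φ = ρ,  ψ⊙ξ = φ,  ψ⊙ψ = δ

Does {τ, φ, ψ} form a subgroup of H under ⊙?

ψ ⊙ ψ = δ, which is not in {τ, φ, ψ}.
The subset is not closed under ⊙, so it is not a subgroup.

No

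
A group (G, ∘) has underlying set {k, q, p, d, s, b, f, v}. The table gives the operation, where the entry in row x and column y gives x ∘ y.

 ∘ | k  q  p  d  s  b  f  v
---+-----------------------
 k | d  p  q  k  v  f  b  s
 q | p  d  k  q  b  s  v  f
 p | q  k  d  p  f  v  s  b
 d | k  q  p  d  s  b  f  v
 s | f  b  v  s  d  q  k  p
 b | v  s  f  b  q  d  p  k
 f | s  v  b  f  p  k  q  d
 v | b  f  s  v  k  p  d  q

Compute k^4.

d

k^1 = k
k^2 = k ∘ k = d
k^3 = d ∘ k = k
k^4 = k ∘ k = d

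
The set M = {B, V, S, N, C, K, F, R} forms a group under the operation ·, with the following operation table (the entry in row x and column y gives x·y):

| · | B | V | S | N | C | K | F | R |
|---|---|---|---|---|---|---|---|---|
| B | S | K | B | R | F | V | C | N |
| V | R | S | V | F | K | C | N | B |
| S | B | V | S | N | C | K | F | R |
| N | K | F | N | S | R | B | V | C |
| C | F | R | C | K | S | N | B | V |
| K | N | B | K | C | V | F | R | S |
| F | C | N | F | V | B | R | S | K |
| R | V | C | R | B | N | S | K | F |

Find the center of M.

{F, S}

An element z is central iff its row equals its column in the table.
For R: R·N = B ≠ C = N·R, so R ∉ Z.
Checking each element this way leaves Z(M) = {F, S}.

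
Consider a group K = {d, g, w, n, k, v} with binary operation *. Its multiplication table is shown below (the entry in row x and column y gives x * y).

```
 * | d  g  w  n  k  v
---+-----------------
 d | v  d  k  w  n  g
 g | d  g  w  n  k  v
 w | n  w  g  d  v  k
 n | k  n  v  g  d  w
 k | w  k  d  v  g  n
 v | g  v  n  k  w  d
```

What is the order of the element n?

The identity element is g (its row matches the header).
n^1 = n
n^2 = n * n = g
The first power of n equal to the identity is n^2, so ord(n) = 2.

2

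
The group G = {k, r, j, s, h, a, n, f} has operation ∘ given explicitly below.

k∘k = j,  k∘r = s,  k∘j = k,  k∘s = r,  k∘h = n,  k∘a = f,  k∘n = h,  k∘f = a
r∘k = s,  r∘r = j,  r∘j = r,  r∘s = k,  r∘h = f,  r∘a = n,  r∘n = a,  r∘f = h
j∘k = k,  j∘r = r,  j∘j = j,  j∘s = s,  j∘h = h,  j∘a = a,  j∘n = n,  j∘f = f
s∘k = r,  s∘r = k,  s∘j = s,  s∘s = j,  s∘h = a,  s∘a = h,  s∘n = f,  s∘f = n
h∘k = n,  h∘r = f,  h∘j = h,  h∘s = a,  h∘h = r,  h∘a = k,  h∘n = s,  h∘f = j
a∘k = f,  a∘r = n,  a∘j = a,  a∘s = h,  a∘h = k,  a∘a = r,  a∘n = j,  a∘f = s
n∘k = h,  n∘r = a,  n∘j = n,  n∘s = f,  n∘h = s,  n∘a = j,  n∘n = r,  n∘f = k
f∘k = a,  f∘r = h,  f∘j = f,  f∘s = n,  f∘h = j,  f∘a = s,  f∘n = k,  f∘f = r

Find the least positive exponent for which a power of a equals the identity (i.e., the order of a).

The identity element is j (its row matches the header).
a^1 = a
a^2 = a ∘ a = r
a^3 = r ∘ a = n
a^4 = n ∘ a = j
The first power of a equal to the identity is a^4, so ord(a) = 4.

4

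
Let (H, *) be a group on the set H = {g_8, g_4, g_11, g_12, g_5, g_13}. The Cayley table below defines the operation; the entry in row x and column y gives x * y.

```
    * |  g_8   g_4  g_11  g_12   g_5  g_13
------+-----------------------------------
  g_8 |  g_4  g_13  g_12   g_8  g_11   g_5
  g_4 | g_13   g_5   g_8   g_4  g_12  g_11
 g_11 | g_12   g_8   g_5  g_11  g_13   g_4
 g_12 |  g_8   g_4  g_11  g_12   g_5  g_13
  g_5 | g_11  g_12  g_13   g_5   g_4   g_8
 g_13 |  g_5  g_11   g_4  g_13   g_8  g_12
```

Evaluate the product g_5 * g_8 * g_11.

g_5 * g_8 = g_11
g_11 * g_11 = g_5

g_5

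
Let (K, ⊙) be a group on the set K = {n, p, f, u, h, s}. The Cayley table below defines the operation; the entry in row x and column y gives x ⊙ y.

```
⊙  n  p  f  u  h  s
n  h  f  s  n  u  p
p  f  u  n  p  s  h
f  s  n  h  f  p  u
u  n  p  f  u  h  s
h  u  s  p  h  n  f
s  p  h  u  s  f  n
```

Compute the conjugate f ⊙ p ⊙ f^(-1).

The identity is u. In row f, the entry u sits in column s, so f^(-1) = s.
f ⊙ p = n
n ⊙ s = p

p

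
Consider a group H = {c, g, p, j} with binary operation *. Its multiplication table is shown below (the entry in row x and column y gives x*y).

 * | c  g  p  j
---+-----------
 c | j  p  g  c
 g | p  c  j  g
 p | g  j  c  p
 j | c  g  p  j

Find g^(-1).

First locate the identity: row j matches the header, so j is the identity.
Scan row g for j: g*p = j. Hence g^(-1) = p.

p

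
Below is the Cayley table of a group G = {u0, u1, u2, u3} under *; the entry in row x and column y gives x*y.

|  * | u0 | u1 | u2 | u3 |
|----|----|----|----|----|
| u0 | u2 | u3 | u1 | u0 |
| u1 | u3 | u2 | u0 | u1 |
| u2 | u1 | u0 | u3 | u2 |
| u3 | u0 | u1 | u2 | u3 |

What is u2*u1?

Read row u2, column u1: u2*u1 = u0.
(Structurally, G here is isomorphic to the cyclic group Z_4.)

u0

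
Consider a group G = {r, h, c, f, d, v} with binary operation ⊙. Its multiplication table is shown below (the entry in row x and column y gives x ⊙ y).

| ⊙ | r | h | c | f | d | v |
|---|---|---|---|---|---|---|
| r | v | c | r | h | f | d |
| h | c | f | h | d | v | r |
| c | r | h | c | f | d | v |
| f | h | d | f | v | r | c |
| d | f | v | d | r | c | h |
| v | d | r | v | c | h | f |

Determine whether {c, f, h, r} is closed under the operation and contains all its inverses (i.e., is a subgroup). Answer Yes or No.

No

h ⊙ f = d, which is not in {c, f, h, r}.
The subset is not closed under ⊙, so it is not a subgroup.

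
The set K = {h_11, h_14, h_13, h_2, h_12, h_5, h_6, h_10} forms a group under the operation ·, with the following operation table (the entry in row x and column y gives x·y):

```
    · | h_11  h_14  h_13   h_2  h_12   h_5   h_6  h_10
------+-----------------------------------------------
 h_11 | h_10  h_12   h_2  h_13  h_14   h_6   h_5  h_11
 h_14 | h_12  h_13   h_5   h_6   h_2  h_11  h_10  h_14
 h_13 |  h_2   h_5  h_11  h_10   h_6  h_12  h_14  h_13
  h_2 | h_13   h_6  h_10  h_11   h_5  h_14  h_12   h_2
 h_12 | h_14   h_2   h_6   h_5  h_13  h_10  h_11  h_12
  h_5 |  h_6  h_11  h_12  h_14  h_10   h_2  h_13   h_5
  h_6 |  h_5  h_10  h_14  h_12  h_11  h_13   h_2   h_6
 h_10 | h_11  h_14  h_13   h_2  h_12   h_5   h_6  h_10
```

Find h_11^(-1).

First locate the identity: row h_10 matches the header, so h_10 is the identity.
Scan row h_11 for h_10: h_11·h_11 = h_10. Hence h_11^(-1) = h_11.

h_11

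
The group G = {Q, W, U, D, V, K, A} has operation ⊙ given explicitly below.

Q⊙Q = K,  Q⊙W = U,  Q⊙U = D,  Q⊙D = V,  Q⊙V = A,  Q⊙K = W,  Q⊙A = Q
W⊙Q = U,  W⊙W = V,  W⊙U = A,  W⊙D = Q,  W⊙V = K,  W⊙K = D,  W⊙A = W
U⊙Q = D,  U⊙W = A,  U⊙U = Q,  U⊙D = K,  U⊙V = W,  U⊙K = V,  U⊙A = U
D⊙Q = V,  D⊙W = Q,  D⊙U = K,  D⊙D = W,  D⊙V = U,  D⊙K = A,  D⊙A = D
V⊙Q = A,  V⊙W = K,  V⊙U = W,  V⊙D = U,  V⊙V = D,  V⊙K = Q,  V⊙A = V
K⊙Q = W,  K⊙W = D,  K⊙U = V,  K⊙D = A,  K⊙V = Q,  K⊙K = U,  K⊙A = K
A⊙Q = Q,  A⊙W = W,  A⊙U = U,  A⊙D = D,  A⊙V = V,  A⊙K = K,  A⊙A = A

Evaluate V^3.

V^1 = V
V^2 = V ⊙ V = D
V^3 = D ⊙ V = U

U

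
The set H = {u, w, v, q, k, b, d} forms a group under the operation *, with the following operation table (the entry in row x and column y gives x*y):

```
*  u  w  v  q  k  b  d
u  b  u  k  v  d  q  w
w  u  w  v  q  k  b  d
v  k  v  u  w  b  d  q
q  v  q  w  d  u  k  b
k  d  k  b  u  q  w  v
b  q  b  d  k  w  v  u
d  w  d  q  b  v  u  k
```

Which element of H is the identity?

The identity e satisfies e*x = x for all x, so its row in the table reproduces the column headers.
Row w reads: u, w, v, q, k, b, d — exactly the header order. So w is the identity.
(Structurally, H here is isomorphic to the cyclic group Z_7.)

w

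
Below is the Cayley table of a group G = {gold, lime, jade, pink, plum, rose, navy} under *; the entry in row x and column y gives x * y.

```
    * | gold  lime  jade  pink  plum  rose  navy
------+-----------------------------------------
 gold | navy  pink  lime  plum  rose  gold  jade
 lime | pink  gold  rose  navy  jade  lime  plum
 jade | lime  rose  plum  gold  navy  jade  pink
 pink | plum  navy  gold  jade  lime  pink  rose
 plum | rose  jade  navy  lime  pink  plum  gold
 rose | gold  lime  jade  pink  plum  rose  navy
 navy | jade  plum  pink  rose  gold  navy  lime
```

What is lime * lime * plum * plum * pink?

lime

lime * lime = gold
gold * plum = rose
rose * plum = plum
plum * pink = lime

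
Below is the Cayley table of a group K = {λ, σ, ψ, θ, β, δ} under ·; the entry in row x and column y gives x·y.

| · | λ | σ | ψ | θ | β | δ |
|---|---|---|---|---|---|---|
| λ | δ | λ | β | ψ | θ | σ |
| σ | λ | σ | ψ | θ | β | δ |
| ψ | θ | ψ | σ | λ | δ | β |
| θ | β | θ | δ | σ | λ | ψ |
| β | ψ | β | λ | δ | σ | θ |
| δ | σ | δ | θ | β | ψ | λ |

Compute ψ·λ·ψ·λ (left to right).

ψ·λ = θ
θ·ψ = δ
δ·λ = σ

σ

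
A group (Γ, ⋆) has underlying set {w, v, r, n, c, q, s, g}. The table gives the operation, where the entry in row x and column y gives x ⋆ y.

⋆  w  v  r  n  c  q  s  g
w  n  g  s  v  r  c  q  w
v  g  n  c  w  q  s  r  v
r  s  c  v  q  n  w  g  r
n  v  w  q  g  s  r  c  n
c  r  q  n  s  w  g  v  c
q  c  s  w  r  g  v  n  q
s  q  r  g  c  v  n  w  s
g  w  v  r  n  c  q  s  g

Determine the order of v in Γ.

The identity element is g (its row matches the header).
v^1 = v
v^2 = v ⋆ v = n
v^3 = n ⋆ v = w
v^4 = w ⋆ v = g
The first power of v equal to the identity is v^4, so ord(v) = 4.

4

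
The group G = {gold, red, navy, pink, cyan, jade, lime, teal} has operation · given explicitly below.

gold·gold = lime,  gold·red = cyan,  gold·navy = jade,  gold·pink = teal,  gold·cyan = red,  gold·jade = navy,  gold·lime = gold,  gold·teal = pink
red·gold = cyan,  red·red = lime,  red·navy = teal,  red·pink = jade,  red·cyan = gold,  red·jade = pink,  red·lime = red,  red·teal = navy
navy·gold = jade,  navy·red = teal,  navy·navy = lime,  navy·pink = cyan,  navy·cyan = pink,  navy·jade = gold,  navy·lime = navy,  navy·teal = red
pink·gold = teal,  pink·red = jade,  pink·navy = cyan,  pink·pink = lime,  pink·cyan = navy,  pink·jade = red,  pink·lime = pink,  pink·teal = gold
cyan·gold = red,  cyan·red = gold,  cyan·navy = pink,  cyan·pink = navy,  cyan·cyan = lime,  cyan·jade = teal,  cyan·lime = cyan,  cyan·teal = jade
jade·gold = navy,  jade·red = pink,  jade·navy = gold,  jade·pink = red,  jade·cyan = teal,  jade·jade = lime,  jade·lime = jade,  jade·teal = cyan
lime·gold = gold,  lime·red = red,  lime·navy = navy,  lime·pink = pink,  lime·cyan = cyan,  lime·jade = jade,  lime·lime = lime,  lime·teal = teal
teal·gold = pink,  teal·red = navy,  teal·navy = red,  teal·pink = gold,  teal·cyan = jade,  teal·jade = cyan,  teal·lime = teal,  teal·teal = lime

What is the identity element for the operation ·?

lime

The identity e satisfies e·x = x for all x, so its row in the table reproduces the column headers.
Row lime reads: gold, red, navy, pink, cyan, jade, lime, teal — exactly the header order. So lime is the identity.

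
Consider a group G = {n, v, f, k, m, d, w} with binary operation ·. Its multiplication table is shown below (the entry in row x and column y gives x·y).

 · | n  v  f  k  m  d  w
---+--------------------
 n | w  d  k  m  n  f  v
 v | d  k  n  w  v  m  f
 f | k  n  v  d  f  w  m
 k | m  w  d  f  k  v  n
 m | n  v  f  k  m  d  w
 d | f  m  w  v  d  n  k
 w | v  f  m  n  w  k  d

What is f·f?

Read row f, column f: f·f = v.

v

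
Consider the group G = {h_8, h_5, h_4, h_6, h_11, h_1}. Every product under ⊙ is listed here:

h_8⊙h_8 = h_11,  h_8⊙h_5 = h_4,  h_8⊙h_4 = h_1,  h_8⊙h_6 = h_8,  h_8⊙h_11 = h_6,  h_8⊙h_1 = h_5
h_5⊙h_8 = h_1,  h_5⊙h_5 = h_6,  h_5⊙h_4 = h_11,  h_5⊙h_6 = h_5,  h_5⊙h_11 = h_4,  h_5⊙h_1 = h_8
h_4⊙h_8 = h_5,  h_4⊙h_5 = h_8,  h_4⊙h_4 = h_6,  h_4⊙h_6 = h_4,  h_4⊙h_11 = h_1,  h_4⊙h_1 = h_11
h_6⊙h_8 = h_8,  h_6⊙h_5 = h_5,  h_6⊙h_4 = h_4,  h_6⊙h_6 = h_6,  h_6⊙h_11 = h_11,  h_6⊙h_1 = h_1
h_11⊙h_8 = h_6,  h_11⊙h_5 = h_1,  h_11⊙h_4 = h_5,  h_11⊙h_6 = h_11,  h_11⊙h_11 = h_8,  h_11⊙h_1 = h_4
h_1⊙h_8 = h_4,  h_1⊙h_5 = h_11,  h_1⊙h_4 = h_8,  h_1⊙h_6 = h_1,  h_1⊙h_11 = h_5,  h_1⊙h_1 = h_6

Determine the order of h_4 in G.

The identity element is h_6 (its row matches the header).
h_4^1 = h_4
h_4^2 = h_4 ⊙ h_4 = h_6
The first power of h_4 equal to the identity is h_4^2, so ord(h_4) = 2.

2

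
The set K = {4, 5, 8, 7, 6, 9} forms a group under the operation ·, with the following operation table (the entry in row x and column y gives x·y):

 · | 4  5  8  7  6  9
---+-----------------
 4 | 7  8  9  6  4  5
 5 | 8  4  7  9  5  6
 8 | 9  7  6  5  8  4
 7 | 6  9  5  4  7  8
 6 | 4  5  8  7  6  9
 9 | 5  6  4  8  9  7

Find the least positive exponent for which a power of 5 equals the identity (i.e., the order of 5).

6

The identity element is 6 (its row matches the header).
5^1 = 5
5^2 = 5·5 = 4
5^3 = 4·5 = 8
5^4 = 8·5 = 7
5^5 = 7·5 = 9
5^6 = 9·5 = 6
The first power of 5 equal to the identity is 5^6, so ord(5) = 6.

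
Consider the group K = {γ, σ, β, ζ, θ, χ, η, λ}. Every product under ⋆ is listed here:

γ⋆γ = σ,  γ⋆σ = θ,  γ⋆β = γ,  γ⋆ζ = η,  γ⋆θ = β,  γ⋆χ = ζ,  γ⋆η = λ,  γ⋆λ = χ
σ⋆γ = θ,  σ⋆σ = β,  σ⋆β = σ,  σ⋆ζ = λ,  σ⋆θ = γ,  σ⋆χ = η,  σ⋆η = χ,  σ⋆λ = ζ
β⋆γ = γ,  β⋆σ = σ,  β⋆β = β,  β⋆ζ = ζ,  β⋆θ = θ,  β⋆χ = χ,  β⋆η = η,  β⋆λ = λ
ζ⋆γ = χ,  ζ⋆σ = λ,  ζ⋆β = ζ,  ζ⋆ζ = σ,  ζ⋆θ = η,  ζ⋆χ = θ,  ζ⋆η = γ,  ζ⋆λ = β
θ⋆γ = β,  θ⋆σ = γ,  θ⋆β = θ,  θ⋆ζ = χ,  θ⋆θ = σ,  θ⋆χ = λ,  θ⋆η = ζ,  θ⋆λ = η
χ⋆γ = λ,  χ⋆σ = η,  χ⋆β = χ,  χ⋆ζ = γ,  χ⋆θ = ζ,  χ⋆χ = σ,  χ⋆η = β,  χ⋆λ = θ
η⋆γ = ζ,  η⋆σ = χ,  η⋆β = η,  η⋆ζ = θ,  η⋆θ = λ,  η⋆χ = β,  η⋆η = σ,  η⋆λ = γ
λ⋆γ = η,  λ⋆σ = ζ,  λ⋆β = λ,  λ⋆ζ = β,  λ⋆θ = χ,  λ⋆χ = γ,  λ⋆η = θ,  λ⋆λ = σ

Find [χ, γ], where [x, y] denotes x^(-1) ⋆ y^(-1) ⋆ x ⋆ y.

σ

Identity is β; from the table χ^(-1) = η and γ^(-1) = θ.
η ⋆ θ = λ
λ ⋆ χ = γ
γ ⋆ γ = σ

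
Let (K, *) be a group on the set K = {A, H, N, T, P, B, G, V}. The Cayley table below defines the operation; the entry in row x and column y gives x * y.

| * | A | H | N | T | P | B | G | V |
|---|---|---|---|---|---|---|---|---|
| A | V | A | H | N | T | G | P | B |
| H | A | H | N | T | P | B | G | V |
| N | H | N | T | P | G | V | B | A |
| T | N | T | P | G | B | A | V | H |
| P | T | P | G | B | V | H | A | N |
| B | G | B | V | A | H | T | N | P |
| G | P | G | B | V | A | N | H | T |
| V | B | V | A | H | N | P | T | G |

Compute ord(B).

8

The identity element is H (its row matches the header).
B^1 = B
B^2 = B * B = T
B^3 = T * B = A
B^4 = A * B = G
B^5 = G * B = N
B^6 = N * B = V
B^7 = V * B = P
B^8 = P * B = H
The first power of B equal to the identity is B^8, so ord(B) = 8.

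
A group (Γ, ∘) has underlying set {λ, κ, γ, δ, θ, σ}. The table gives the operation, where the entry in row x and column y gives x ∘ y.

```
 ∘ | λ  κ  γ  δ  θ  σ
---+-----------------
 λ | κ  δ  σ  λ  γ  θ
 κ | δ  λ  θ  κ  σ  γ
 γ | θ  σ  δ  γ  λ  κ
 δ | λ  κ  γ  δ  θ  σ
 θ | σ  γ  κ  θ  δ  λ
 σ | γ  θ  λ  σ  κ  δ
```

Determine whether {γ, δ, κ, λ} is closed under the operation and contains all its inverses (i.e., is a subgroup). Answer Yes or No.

κ ∘ γ = θ, which is not in {γ, δ, κ, λ}.
The subset is not closed under ∘, so it is not a subgroup.

No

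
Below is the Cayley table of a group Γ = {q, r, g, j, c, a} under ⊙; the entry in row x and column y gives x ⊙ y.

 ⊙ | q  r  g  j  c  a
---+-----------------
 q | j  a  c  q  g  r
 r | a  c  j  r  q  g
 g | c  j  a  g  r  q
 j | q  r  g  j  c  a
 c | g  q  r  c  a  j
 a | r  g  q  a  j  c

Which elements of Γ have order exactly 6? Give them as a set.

{g, r}

Identity is j. Compute the order of each non-identity element by repeated multiplication:
  q: q → j  (order 2)
  r: r → c → q → a → g → j  (order 6)
  g: g → a → q → c → r → j  (order 6)
  c: c → a → j  (order 3)
  a: a → c → j  (order 3)
Elements of order 6: {g, r}.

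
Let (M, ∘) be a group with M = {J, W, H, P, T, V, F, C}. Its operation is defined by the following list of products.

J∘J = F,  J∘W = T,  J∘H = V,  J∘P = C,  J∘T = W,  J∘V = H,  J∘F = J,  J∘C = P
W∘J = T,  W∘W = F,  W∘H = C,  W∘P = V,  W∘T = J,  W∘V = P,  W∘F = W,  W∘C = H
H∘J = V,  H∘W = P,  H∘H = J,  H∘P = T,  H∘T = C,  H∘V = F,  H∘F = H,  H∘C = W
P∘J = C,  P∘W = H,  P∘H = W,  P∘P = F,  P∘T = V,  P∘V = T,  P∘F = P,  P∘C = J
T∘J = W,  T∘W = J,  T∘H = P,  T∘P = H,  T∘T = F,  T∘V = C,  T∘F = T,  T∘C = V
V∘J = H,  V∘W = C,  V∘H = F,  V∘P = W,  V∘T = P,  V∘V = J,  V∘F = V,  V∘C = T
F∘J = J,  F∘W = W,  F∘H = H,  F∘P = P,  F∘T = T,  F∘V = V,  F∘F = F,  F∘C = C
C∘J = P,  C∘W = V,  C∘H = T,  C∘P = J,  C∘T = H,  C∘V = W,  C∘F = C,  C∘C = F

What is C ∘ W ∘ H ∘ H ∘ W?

P

C ∘ W = V
V ∘ H = F
F ∘ H = H
H ∘ W = P
(Structurally, M here is isomorphic to the dihedral group D_4.)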